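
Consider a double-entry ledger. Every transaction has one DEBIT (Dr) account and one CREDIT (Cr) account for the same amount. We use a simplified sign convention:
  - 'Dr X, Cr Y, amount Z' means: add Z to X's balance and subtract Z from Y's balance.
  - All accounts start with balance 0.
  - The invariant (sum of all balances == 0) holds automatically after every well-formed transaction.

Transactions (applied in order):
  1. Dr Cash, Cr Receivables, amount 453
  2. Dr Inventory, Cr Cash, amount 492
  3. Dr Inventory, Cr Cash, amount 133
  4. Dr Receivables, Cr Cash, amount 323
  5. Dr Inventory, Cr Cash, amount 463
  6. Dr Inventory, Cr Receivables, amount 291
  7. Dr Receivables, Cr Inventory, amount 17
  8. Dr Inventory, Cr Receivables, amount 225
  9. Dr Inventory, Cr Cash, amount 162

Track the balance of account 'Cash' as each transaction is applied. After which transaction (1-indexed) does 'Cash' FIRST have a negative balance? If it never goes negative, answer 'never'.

After txn 1: Cash=453
After txn 2: Cash=-39

Answer: 2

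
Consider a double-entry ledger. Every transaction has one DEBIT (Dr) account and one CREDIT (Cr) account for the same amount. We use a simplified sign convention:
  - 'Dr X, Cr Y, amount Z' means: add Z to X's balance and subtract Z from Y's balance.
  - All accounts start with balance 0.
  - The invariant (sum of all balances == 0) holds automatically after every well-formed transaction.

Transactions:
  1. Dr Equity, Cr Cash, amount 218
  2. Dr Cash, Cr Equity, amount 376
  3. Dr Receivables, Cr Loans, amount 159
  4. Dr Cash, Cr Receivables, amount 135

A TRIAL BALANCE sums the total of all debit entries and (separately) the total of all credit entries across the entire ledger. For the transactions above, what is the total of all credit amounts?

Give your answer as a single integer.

Answer: 888

Derivation:
Txn 1: credit+=218
Txn 2: credit+=376
Txn 3: credit+=159
Txn 4: credit+=135
Total credits = 888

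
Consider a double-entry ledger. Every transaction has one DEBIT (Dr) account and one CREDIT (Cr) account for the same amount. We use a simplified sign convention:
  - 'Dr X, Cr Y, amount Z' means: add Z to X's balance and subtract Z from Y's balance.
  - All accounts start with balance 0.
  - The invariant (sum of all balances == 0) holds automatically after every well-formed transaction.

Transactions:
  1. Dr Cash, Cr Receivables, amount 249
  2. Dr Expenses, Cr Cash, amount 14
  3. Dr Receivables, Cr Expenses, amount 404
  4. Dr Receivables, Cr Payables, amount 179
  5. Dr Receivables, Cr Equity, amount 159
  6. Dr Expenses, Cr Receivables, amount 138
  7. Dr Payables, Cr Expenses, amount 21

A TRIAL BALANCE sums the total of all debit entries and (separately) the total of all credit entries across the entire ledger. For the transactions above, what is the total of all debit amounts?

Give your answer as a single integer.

Txn 1: debit+=249
Txn 2: debit+=14
Txn 3: debit+=404
Txn 4: debit+=179
Txn 5: debit+=159
Txn 6: debit+=138
Txn 7: debit+=21
Total debits = 1164

Answer: 1164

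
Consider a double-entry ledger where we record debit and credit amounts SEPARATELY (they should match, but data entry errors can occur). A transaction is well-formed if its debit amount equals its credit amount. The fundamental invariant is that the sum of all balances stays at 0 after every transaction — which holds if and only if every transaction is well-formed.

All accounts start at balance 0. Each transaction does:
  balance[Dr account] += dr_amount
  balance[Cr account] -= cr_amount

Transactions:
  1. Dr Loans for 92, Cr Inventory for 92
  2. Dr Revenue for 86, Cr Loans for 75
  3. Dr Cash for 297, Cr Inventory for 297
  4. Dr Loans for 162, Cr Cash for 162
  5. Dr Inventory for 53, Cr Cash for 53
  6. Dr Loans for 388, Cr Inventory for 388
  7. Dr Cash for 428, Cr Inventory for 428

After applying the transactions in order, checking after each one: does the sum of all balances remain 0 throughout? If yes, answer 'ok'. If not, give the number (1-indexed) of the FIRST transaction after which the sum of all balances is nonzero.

Answer: 2

Derivation:
After txn 1: dr=92 cr=92 sum_balances=0
After txn 2: dr=86 cr=75 sum_balances=11
After txn 3: dr=297 cr=297 sum_balances=11
After txn 4: dr=162 cr=162 sum_balances=11
After txn 5: dr=53 cr=53 sum_balances=11
After txn 6: dr=388 cr=388 sum_balances=11
After txn 7: dr=428 cr=428 sum_balances=11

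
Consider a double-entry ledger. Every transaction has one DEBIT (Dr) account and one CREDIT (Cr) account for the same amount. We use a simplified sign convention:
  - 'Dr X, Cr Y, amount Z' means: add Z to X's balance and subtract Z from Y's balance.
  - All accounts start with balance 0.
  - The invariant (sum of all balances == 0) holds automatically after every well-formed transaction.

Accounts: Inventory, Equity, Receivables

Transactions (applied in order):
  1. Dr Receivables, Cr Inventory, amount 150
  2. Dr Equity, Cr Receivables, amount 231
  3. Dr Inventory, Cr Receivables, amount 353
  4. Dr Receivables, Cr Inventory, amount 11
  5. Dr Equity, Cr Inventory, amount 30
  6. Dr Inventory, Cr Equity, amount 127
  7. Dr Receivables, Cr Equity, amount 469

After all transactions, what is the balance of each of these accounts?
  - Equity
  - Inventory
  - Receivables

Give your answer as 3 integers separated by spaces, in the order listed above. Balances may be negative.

After txn 1 (Dr Receivables, Cr Inventory, amount 150): Inventory=-150 Receivables=150
After txn 2 (Dr Equity, Cr Receivables, amount 231): Equity=231 Inventory=-150 Receivables=-81
After txn 3 (Dr Inventory, Cr Receivables, amount 353): Equity=231 Inventory=203 Receivables=-434
After txn 4 (Dr Receivables, Cr Inventory, amount 11): Equity=231 Inventory=192 Receivables=-423
After txn 5 (Dr Equity, Cr Inventory, amount 30): Equity=261 Inventory=162 Receivables=-423
After txn 6 (Dr Inventory, Cr Equity, amount 127): Equity=134 Inventory=289 Receivables=-423
After txn 7 (Dr Receivables, Cr Equity, amount 469): Equity=-335 Inventory=289 Receivables=46

Answer: -335 289 46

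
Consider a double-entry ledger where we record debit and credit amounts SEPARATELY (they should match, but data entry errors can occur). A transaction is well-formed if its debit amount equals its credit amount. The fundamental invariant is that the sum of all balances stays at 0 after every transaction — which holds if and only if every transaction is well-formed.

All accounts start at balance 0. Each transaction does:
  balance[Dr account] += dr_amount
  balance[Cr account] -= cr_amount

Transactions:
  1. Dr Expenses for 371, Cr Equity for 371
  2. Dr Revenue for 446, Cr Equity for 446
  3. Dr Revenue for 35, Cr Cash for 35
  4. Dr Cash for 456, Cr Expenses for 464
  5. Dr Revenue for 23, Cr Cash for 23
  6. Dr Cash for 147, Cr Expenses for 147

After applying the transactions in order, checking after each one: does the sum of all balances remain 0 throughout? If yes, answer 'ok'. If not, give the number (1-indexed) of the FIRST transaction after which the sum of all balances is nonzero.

Answer: 4

Derivation:
After txn 1: dr=371 cr=371 sum_balances=0
After txn 2: dr=446 cr=446 sum_balances=0
After txn 3: dr=35 cr=35 sum_balances=0
After txn 4: dr=456 cr=464 sum_balances=-8
After txn 5: dr=23 cr=23 sum_balances=-8
After txn 6: dr=147 cr=147 sum_balances=-8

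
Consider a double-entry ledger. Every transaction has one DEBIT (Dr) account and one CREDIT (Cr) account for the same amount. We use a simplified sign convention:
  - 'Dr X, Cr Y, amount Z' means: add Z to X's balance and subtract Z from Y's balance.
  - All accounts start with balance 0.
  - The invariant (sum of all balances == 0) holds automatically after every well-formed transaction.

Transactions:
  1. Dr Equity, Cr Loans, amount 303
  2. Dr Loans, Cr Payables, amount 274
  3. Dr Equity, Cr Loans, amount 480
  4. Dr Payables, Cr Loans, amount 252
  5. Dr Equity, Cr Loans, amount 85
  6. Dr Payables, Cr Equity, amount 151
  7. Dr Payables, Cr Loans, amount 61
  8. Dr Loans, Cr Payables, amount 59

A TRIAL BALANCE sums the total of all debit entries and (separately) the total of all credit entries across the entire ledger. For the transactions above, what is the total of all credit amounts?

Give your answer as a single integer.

Txn 1: credit+=303
Txn 2: credit+=274
Txn 3: credit+=480
Txn 4: credit+=252
Txn 5: credit+=85
Txn 6: credit+=151
Txn 7: credit+=61
Txn 8: credit+=59
Total credits = 1665

Answer: 1665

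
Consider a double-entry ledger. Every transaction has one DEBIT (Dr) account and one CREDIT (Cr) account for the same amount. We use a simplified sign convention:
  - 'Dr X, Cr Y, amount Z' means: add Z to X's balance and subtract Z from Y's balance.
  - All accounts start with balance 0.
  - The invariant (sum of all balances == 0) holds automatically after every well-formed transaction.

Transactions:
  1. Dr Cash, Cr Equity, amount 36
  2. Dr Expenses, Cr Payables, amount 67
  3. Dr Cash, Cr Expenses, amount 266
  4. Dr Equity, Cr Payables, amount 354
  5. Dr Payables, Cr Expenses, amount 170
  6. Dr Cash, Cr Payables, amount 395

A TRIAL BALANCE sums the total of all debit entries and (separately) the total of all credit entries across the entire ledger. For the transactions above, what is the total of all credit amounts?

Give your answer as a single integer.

Txn 1: credit+=36
Txn 2: credit+=67
Txn 3: credit+=266
Txn 4: credit+=354
Txn 5: credit+=170
Txn 6: credit+=395
Total credits = 1288

Answer: 1288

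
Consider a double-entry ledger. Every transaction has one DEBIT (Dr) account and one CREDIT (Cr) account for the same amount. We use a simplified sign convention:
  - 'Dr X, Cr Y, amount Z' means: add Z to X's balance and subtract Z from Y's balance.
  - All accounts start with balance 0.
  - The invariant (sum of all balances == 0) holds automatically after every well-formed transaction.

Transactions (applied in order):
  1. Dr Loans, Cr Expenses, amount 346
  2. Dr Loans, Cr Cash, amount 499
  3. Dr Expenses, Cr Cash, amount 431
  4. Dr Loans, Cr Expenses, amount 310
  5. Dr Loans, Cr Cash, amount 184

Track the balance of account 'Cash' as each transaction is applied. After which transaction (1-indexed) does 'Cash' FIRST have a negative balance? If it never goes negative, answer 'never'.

Answer: 2

Derivation:
After txn 1: Cash=0
After txn 2: Cash=-499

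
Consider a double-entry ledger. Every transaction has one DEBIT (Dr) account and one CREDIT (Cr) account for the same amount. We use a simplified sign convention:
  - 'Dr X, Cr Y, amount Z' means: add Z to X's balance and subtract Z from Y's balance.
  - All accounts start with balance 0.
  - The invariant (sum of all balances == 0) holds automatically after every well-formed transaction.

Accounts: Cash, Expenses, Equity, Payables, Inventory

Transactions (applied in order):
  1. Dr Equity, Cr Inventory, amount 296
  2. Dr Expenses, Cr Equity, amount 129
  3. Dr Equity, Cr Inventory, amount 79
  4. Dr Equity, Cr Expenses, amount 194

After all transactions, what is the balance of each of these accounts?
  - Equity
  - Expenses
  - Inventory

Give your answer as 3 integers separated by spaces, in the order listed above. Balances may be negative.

After txn 1 (Dr Equity, Cr Inventory, amount 296): Equity=296 Inventory=-296
After txn 2 (Dr Expenses, Cr Equity, amount 129): Equity=167 Expenses=129 Inventory=-296
After txn 3 (Dr Equity, Cr Inventory, amount 79): Equity=246 Expenses=129 Inventory=-375
After txn 4 (Dr Equity, Cr Expenses, amount 194): Equity=440 Expenses=-65 Inventory=-375

Answer: 440 -65 -375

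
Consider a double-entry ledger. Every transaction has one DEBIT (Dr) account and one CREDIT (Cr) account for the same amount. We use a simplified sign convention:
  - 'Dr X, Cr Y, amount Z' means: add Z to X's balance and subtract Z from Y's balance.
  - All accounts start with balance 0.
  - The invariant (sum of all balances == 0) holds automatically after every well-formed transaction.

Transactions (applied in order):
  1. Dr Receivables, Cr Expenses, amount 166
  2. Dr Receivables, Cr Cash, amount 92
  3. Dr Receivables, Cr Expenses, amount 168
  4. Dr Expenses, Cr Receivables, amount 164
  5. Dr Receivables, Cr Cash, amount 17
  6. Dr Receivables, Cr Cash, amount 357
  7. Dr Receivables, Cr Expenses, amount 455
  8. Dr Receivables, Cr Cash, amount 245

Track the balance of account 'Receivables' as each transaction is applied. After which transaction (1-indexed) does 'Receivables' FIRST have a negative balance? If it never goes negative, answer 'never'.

Answer: never

Derivation:
After txn 1: Receivables=166
After txn 2: Receivables=258
After txn 3: Receivables=426
After txn 4: Receivables=262
After txn 5: Receivables=279
After txn 6: Receivables=636
After txn 7: Receivables=1091
After txn 8: Receivables=1336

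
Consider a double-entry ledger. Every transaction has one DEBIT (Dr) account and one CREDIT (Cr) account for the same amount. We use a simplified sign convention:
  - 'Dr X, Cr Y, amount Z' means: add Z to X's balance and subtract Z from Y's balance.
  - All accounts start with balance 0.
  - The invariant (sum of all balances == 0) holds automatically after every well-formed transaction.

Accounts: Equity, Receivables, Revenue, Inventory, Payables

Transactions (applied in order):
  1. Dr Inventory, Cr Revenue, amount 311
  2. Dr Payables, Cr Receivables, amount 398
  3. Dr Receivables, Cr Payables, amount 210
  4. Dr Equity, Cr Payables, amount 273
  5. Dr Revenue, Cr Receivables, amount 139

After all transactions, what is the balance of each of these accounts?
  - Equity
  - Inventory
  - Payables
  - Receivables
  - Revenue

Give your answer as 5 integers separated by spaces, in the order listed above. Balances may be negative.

After txn 1 (Dr Inventory, Cr Revenue, amount 311): Inventory=311 Revenue=-311
After txn 2 (Dr Payables, Cr Receivables, amount 398): Inventory=311 Payables=398 Receivables=-398 Revenue=-311
After txn 3 (Dr Receivables, Cr Payables, amount 210): Inventory=311 Payables=188 Receivables=-188 Revenue=-311
After txn 4 (Dr Equity, Cr Payables, amount 273): Equity=273 Inventory=311 Payables=-85 Receivables=-188 Revenue=-311
After txn 5 (Dr Revenue, Cr Receivables, amount 139): Equity=273 Inventory=311 Payables=-85 Receivables=-327 Revenue=-172

Answer: 273 311 -85 -327 -172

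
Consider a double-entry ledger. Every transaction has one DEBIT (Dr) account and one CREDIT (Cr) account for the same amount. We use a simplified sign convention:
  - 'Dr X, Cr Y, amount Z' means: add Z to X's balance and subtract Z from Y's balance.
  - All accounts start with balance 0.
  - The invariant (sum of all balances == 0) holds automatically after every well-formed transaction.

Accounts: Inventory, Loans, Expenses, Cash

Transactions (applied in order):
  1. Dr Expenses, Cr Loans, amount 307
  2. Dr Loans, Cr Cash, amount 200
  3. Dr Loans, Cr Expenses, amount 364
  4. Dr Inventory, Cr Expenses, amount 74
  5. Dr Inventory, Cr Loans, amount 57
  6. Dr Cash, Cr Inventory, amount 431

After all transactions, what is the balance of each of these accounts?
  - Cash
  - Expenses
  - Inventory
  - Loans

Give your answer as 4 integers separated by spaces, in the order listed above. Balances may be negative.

Answer: 231 -131 -300 200

Derivation:
After txn 1 (Dr Expenses, Cr Loans, amount 307): Expenses=307 Loans=-307
After txn 2 (Dr Loans, Cr Cash, amount 200): Cash=-200 Expenses=307 Loans=-107
After txn 3 (Dr Loans, Cr Expenses, amount 364): Cash=-200 Expenses=-57 Loans=257
After txn 4 (Dr Inventory, Cr Expenses, amount 74): Cash=-200 Expenses=-131 Inventory=74 Loans=257
After txn 5 (Dr Inventory, Cr Loans, amount 57): Cash=-200 Expenses=-131 Inventory=131 Loans=200
After txn 6 (Dr Cash, Cr Inventory, amount 431): Cash=231 Expenses=-131 Inventory=-300 Loans=200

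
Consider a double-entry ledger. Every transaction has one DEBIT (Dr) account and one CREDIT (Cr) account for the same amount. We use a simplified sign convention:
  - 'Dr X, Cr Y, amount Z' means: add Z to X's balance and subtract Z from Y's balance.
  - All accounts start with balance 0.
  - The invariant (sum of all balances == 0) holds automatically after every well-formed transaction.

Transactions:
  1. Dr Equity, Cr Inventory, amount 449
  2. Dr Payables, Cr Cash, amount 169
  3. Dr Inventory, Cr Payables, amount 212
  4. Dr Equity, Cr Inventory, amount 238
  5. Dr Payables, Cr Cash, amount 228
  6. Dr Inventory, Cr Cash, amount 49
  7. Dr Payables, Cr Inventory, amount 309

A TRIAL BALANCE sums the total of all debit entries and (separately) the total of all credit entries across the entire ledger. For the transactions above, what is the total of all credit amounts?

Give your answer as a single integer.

Answer: 1654

Derivation:
Txn 1: credit+=449
Txn 2: credit+=169
Txn 3: credit+=212
Txn 4: credit+=238
Txn 5: credit+=228
Txn 6: credit+=49
Txn 7: credit+=309
Total credits = 1654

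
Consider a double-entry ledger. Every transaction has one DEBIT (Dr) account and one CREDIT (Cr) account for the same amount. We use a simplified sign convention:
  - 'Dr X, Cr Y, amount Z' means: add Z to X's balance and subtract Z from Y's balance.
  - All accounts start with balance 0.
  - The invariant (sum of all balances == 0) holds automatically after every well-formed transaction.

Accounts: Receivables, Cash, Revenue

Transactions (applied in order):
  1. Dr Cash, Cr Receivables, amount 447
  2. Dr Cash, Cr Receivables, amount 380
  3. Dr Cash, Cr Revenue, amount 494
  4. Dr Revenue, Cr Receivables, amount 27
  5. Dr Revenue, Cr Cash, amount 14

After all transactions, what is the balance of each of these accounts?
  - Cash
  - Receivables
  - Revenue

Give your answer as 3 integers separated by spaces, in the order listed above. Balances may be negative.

After txn 1 (Dr Cash, Cr Receivables, amount 447): Cash=447 Receivables=-447
After txn 2 (Dr Cash, Cr Receivables, amount 380): Cash=827 Receivables=-827
After txn 3 (Dr Cash, Cr Revenue, amount 494): Cash=1321 Receivables=-827 Revenue=-494
After txn 4 (Dr Revenue, Cr Receivables, amount 27): Cash=1321 Receivables=-854 Revenue=-467
After txn 5 (Dr Revenue, Cr Cash, amount 14): Cash=1307 Receivables=-854 Revenue=-453

Answer: 1307 -854 -453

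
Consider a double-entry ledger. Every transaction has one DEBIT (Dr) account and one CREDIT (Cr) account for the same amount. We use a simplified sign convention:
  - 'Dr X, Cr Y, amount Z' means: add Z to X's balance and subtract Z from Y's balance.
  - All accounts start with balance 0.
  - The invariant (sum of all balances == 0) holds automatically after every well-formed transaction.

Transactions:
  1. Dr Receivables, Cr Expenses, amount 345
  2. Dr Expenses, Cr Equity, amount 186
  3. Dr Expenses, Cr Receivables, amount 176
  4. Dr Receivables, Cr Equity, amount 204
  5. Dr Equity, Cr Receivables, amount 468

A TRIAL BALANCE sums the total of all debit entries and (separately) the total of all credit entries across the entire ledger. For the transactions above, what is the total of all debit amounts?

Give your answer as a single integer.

Answer: 1379

Derivation:
Txn 1: debit+=345
Txn 2: debit+=186
Txn 3: debit+=176
Txn 4: debit+=204
Txn 5: debit+=468
Total debits = 1379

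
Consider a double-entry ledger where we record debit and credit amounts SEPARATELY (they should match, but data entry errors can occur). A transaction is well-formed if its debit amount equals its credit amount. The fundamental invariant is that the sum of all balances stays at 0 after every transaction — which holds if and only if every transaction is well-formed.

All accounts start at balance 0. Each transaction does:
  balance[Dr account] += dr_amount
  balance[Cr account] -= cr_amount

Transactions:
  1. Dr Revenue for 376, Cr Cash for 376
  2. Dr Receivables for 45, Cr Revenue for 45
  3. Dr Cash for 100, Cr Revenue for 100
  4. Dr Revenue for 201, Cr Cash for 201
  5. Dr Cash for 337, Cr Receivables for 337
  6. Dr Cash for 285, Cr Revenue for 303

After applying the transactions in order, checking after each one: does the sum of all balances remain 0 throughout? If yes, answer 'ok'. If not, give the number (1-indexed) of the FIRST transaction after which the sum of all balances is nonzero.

After txn 1: dr=376 cr=376 sum_balances=0
After txn 2: dr=45 cr=45 sum_balances=0
After txn 3: dr=100 cr=100 sum_balances=0
After txn 4: dr=201 cr=201 sum_balances=0
After txn 5: dr=337 cr=337 sum_balances=0
After txn 6: dr=285 cr=303 sum_balances=-18

Answer: 6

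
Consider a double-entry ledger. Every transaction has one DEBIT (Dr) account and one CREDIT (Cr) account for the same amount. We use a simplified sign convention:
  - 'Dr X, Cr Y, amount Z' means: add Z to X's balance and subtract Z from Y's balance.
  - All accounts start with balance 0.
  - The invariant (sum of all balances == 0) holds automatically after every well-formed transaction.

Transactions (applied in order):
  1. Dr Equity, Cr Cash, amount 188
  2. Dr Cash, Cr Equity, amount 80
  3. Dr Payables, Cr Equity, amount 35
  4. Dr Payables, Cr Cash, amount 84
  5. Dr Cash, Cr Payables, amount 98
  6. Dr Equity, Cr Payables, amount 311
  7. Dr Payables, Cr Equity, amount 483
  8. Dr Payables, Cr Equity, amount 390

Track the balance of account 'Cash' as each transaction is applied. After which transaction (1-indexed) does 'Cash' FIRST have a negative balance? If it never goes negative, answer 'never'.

Answer: 1

Derivation:
After txn 1: Cash=-188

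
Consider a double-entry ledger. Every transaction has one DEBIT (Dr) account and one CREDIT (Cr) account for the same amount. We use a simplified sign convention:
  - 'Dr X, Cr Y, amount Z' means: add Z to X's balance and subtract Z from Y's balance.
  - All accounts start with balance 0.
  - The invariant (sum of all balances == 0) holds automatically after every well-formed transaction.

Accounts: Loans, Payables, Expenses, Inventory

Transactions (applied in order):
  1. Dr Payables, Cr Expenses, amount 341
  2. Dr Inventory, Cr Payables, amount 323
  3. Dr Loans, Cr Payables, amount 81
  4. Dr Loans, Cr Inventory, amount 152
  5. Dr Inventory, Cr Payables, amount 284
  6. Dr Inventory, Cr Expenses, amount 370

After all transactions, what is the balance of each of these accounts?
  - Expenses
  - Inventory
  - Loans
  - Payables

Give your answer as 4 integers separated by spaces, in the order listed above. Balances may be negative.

Answer: -711 825 233 -347

Derivation:
After txn 1 (Dr Payables, Cr Expenses, amount 341): Expenses=-341 Payables=341
After txn 2 (Dr Inventory, Cr Payables, amount 323): Expenses=-341 Inventory=323 Payables=18
After txn 3 (Dr Loans, Cr Payables, amount 81): Expenses=-341 Inventory=323 Loans=81 Payables=-63
After txn 4 (Dr Loans, Cr Inventory, amount 152): Expenses=-341 Inventory=171 Loans=233 Payables=-63
After txn 5 (Dr Inventory, Cr Payables, amount 284): Expenses=-341 Inventory=455 Loans=233 Payables=-347
After txn 6 (Dr Inventory, Cr Expenses, amount 370): Expenses=-711 Inventory=825 Loans=233 Payables=-347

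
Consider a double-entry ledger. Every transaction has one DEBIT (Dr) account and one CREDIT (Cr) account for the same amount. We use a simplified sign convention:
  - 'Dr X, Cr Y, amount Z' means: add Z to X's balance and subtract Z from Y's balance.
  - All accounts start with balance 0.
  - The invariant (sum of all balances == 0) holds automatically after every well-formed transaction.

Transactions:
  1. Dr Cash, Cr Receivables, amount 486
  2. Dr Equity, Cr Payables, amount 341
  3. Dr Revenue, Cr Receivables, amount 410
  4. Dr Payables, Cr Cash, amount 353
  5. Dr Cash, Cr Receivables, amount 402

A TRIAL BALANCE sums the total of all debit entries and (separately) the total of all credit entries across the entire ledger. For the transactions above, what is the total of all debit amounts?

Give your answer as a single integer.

Txn 1: debit+=486
Txn 2: debit+=341
Txn 3: debit+=410
Txn 4: debit+=353
Txn 5: debit+=402
Total debits = 1992

Answer: 1992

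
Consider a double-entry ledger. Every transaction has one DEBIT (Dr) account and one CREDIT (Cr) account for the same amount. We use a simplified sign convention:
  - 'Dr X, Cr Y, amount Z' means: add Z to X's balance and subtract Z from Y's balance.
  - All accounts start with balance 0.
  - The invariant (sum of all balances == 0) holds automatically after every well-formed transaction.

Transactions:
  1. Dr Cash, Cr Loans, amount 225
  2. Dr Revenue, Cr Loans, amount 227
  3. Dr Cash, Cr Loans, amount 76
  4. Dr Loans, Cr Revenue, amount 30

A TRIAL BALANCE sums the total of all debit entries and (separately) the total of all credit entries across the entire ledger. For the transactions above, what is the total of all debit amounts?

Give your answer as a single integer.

Answer: 558

Derivation:
Txn 1: debit+=225
Txn 2: debit+=227
Txn 3: debit+=76
Txn 4: debit+=30
Total debits = 558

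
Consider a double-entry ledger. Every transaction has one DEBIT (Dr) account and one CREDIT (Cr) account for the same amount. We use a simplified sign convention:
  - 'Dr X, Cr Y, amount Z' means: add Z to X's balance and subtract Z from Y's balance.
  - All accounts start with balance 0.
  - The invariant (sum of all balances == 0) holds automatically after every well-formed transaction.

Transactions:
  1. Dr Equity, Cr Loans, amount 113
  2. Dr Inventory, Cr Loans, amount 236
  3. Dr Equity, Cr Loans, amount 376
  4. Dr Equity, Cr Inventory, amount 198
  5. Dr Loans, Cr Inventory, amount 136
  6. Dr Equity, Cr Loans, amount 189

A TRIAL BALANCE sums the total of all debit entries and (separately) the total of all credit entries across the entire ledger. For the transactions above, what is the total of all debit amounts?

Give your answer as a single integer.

Txn 1: debit+=113
Txn 2: debit+=236
Txn 3: debit+=376
Txn 4: debit+=198
Txn 5: debit+=136
Txn 6: debit+=189
Total debits = 1248

Answer: 1248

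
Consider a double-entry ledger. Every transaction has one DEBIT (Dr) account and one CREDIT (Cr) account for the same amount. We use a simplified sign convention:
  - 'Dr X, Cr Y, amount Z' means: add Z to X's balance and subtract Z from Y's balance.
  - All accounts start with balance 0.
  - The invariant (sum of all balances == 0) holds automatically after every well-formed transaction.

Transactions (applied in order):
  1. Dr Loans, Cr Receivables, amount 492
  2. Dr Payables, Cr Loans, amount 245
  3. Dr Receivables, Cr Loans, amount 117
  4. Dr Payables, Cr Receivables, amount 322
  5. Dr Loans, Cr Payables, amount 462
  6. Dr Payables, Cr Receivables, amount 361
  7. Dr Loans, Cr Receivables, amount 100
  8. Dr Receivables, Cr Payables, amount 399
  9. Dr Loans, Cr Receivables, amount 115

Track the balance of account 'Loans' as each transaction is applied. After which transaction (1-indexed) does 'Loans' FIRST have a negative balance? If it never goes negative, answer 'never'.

Answer: never

Derivation:
After txn 1: Loans=492
After txn 2: Loans=247
After txn 3: Loans=130
After txn 4: Loans=130
After txn 5: Loans=592
After txn 6: Loans=592
After txn 7: Loans=692
After txn 8: Loans=692
After txn 9: Loans=807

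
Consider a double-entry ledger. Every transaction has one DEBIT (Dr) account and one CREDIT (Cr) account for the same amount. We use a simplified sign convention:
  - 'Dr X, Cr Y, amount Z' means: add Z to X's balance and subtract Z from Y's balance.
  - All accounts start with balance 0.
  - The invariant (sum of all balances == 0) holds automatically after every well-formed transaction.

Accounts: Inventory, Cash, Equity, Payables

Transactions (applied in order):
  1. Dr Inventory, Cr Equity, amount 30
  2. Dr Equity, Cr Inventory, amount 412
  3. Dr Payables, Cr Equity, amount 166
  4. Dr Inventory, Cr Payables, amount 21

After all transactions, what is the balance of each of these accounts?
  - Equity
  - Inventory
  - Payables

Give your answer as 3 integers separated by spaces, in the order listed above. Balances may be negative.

Answer: 216 -361 145

Derivation:
After txn 1 (Dr Inventory, Cr Equity, amount 30): Equity=-30 Inventory=30
After txn 2 (Dr Equity, Cr Inventory, amount 412): Equity=382 Inventory=-382
After txn 3 (Dr Payables, Cr Equity, amount 166): Equity=216 Inventory=-382 Payables=166
After txn 4 (Dr Inventory, Cr Payables, amount 21): Equity=216 Inventory=-361 Payables=145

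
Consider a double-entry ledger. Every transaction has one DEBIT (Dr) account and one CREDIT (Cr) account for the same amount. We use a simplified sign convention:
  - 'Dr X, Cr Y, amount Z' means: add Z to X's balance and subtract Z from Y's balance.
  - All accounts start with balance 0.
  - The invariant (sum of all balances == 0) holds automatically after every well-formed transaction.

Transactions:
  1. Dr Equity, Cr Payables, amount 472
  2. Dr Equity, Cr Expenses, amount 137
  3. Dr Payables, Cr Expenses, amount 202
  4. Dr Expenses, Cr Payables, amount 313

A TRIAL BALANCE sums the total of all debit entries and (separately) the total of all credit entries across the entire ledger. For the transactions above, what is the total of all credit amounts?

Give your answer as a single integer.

Answer: 1124

Derivation:
Txn 1: credit+=472
Txn 2: credit+=137
Txn 3: credit+=202
Txn 4: credit+=313
Total credits = 1124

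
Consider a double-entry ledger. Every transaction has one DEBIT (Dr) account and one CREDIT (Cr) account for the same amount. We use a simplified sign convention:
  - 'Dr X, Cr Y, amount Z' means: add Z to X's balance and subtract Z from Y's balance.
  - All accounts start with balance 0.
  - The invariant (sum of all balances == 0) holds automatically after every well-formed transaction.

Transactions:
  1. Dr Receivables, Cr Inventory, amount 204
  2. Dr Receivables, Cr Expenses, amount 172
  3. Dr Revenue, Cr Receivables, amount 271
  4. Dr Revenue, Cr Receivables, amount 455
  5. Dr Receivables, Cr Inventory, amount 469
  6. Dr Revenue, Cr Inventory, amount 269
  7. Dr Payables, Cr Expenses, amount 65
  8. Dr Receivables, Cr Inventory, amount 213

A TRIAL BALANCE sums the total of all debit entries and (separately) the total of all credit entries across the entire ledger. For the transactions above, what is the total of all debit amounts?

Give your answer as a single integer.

Answer: 2118

Derivation:
Txn 1: debit+=204
Txn 2: debit+=172
Txn 3: debit+=271
Txn 4: debit+=455
Txn 5: debit+=469
Txn 6: debit+=269
Txn 7: debit+=65
Txn 8: debit+=213
Total debits = 2118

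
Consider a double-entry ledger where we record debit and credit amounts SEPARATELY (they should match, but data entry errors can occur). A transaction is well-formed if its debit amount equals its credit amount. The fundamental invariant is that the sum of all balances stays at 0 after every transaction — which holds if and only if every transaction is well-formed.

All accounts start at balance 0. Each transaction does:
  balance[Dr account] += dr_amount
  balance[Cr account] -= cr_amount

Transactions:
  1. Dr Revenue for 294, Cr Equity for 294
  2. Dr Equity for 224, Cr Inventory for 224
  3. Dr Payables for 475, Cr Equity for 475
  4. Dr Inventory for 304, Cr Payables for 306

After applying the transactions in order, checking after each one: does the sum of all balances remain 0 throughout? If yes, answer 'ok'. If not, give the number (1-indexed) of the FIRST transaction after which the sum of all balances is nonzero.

Answer: 4

Derivation:
After txn 1: dr=294 cr=294 sum_balances=0
After txn 2: dr=224 cr=224 sum_balances=0
After txn 3: dr=475 cr=475 sum_balances=0
After txn 4: dr=304 cr=306 sum_balances=-2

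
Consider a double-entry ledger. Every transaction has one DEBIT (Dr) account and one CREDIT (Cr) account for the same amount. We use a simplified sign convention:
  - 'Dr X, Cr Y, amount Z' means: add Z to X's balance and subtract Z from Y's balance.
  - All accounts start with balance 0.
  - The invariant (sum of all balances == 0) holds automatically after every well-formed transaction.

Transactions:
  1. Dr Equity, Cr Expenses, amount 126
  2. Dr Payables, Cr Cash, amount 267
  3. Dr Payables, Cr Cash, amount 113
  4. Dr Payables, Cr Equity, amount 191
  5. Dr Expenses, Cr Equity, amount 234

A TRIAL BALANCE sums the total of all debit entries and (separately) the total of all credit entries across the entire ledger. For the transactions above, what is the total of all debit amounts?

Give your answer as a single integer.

Txn 1: debit+=126
Txn 2: debit+=267
Txn 3: debit+=113
Txn 4: debit+=191
Txn 5: debit+=234
Total debits = 931

Answer: 931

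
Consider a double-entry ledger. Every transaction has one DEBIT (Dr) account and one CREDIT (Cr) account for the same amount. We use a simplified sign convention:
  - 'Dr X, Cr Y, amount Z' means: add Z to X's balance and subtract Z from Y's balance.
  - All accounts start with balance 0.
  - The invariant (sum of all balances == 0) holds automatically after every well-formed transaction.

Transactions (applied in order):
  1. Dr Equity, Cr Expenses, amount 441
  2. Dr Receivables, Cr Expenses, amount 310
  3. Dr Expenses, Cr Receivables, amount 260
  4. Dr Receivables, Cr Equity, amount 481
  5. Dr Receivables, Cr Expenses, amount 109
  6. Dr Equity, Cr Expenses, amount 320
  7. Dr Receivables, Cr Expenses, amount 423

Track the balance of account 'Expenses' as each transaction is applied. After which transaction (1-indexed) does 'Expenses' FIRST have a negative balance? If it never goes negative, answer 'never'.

After txn 1: Expenses=-441

Answer: 1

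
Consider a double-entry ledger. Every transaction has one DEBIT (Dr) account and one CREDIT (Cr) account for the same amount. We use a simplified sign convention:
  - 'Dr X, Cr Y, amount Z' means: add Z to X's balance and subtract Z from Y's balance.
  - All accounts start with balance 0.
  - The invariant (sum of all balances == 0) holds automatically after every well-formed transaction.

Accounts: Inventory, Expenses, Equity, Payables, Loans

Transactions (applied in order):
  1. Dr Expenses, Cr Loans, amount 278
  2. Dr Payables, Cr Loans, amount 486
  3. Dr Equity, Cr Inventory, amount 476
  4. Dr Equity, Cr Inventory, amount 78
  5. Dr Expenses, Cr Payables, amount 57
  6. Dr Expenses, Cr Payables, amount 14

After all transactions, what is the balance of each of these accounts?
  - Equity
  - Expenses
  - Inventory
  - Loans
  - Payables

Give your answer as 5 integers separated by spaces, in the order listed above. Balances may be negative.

Answer: 554 349 -554 -764 415

Derivation:
After txn 1 (Dr Expenses, Cr Loans, amount 278): Expenses=278 Loans=-278
After txn 2 (Dr Payables, Cr Loans, amount 486): Expenses=278 Loans=-764 Payables=486
After txn 3 (Dr Equity, Cr Inventory, amount 476): Equity=476 Expenses=278 Inventory=-476 Loans=-764 Payables=486
After txn 4 (Dr Equity, Cr Inventory, amount 78): Equity=554 Expenses=278 Inventory=-554 Loans=-764 Payables=486
After txn 5 (Dr Expenses, Cr Payables, amount 57): Equity=554 Expenses=335 Inventory=-554 Loans=-764 Payables=429
After txn 6 (Dr Expenses, Cr Payables, amount 14): Equity=554 Expenses=349 Inventory=-554 Loans=-764 Payables=415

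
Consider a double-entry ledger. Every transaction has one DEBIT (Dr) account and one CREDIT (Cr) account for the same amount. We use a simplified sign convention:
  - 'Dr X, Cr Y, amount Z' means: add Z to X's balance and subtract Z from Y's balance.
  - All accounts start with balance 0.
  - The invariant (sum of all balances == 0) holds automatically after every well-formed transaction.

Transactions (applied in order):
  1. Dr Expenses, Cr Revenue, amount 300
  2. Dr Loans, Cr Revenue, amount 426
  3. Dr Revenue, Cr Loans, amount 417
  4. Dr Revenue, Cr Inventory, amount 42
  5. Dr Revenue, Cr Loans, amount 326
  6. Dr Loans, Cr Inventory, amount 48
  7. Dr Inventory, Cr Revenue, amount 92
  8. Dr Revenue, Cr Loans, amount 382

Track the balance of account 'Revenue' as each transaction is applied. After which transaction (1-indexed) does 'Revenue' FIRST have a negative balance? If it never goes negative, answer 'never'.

Answer: 1

Derivation:
After txn 1: Revenue=-300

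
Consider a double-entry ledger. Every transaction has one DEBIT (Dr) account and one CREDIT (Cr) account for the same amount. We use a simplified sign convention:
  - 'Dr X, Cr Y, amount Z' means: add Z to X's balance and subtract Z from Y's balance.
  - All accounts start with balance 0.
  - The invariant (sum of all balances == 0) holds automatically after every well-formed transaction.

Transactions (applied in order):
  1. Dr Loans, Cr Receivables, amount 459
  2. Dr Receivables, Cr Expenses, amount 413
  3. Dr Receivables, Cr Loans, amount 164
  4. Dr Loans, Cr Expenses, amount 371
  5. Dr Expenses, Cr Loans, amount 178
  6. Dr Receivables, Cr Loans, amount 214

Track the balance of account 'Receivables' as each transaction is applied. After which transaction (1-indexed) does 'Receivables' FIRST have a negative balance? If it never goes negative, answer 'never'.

Answer: 1

Derivation:
After txn 1: Receivables=-459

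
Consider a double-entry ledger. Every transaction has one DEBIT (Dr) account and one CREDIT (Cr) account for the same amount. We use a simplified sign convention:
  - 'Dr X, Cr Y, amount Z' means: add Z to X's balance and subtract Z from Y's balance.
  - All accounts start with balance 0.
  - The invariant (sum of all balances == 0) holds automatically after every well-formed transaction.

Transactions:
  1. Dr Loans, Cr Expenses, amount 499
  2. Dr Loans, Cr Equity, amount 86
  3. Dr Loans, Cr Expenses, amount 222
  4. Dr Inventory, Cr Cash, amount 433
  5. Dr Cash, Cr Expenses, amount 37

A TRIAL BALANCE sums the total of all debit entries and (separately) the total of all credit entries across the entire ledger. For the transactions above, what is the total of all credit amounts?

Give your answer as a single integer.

Txn 1: credit+=499
Txn 2: credit+=86
Txn 3: credit+=222
Txn 4: credit+=433
Txn 5: credit+=37
Total credits = 1277

Answer: 1277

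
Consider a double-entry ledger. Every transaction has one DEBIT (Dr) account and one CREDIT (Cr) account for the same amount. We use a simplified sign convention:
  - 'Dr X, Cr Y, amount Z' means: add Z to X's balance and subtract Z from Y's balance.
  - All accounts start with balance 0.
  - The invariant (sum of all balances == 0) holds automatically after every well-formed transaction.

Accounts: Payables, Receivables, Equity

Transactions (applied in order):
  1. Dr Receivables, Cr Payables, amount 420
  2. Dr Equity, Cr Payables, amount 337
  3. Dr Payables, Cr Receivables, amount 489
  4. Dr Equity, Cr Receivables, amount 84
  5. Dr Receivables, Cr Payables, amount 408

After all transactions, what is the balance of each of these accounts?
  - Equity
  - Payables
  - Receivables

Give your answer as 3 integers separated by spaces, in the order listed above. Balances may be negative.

After txn 1 (Dr Receivables, Cr Payables, amount 420): Payables=-420 Receivables=420
After txn 2 (Dr Equity, Cr Payables, amount 337): Equity=337 Payables=-757 Receivables=420
After txn 3 (Dr Payables, Cr Receivables, amount 489): Equity=337 Payables=-268 Receivables=-69
After txn 4 (Dr Equity, Cr Receivables, amount 84): Equity=421 Payables=-268 Receivables=-153
After txn 5 (Dr Receivables, Cr Payables, amount 408): Equity=421 Payables=-676 Receivables=255

Answer: 421 -676 255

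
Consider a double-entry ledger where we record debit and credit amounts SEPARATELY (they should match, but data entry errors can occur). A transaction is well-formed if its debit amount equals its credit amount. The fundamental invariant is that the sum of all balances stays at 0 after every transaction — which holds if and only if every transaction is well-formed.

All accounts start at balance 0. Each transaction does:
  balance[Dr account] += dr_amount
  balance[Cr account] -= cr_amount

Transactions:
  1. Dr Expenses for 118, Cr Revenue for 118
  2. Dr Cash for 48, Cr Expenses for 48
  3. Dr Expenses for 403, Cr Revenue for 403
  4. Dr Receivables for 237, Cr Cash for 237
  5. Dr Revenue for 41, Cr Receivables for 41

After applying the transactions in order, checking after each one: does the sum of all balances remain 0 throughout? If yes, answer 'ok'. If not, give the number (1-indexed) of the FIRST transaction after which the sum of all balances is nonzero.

Answer: ok

Derivation:
After txn 1: dr=118 cr=118 sum_balances=0
After txn 2: dr=48 cr=48 sum_balances=0
After txn 3: dr=403 cr=403 sum_balances=0
After txn 4: dr=237 cr=237 sum_balances=0
After txn 5: dr=41 cr=41 sum_balances=0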